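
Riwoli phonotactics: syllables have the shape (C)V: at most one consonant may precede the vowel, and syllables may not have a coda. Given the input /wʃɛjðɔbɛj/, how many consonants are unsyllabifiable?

Syllabifying with onset maximization leaves /w/, /j/, /j/ stranded (no codas are permitted; onsets are limited to one consonant).

3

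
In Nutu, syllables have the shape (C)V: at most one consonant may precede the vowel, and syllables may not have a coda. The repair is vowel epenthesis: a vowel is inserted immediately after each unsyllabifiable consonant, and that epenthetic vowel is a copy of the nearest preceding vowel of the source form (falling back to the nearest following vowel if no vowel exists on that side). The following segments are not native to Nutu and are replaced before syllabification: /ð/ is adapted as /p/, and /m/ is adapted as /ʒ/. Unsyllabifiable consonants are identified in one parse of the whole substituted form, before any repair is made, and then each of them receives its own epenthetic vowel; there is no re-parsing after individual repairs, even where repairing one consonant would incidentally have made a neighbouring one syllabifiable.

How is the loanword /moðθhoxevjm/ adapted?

ʒopoθohoxevejeʒe

Substitution: /m/ → /ʒ/, /ð/ → /p/, giving /ʒopθhoxevjʒ/.
The consonants /p/, /θ/, /v/, /j/, /ʒ/ cannot be parsed into a legal (C)V syllable (no codas are permitted; onsets are limited to one consonant).
Each unlicensed consonant becomes the onset of a new syllable: /p/ → /po/, /θ/ → /θo/, /v/ → /ve/, /j/ → /je/, /ʒ/ → /ʒe/.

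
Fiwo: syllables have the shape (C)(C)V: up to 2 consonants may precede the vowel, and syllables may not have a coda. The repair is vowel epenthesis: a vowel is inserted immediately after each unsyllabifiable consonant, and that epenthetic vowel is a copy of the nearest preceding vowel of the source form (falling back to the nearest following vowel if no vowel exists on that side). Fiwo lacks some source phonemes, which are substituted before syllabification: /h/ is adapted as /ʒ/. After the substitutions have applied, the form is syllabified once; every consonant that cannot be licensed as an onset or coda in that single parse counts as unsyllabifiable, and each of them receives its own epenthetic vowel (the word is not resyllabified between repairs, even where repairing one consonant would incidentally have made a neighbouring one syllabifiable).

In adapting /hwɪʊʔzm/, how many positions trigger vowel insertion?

After substitution the input is /ʒwɪʊʔzm/.
The unsyllabifiable consonants are /ʔ/, /z/, /m/; each receives one epenthetic vowel.

3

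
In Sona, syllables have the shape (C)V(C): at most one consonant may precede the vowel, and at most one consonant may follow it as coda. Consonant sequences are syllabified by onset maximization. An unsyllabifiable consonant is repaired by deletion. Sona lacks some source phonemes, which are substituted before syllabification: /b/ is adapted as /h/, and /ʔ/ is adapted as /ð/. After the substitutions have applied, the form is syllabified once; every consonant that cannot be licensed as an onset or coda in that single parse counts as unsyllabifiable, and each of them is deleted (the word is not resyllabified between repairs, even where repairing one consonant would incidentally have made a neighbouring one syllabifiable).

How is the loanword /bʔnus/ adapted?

Substitution: /b/ → /h/, /ʔ/ → /ð/, giving /hðnus/.
The consonants /h/, /ð/ cannot be parsed into a legal (C)V(C) syllable (at most one coda consonant is licensed; onsets are limited to one consonant).
Deleting the stranded consonants removes /h/, /ð/.

nus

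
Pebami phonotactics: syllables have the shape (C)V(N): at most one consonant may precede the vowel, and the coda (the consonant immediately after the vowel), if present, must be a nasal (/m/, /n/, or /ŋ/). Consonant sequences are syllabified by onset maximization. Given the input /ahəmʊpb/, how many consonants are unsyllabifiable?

2

The consonants /p/, /b/ cannot be parsed into a legal (C)V(N) syllable (only a nasal (/m/, /n/, or /ŋ/) is licensed in coda position; onsets are limited to one consonant).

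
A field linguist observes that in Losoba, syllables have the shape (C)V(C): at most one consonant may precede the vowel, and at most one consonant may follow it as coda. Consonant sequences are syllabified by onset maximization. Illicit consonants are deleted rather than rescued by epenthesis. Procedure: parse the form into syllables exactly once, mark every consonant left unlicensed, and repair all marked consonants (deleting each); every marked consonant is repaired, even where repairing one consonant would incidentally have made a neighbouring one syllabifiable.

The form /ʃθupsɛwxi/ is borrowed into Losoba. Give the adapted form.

θupsɛwxi

Under (C)V(C), the unsyllabifiable consonants are /ʃ/ (at most one coda consonant is licensed; onsets are limited to one consonant).
Deletion applies to /ʃ/.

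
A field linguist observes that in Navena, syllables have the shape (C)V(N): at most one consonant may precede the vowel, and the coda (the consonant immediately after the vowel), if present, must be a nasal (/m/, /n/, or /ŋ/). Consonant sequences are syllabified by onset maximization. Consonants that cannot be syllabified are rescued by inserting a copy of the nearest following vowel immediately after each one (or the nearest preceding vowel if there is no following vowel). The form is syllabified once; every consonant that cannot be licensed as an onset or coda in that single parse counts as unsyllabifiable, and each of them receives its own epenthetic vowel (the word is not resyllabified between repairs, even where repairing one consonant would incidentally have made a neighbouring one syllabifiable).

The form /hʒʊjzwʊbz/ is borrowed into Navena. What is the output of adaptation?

hʊʒʊjʊzʊwʊbʊzʊ

The consonants /h/, /j/, /z/, /b/, /z/ cannot be parsed into a legal (C)V(N) syllable (only a nasal (/m/, /n/, or /ŋ/) is licensed in coda position; onsets are limited to one consonant).
Epenthesis after each stranded consonant: /h/ → /hʊ/, /j/ → /jʊ/, /z/ → /zʊ/, /b/ → /bʊ/, /z/ → /zʊ/.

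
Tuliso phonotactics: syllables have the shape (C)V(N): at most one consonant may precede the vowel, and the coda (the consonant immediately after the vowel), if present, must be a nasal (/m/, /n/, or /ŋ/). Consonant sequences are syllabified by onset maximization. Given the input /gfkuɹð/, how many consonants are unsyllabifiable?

4

Syllabifying with onset maximization leaves /g/, /f/, /ɹ/, /ð/ stranded (only a nasal (/m/, /n/, or /ŋ/) is licensed in coda position; onsets are limited to one consonant).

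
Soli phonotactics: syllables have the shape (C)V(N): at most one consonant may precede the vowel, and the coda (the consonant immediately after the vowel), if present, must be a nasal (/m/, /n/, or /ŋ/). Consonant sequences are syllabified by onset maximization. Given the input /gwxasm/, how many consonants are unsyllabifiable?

The consonants /g/, /w/, /s/, /m/ cannot be parsed into a legal (C)V(N) syllable (only a nasal (/m/, /n/, or /ŋ/) is licensed in coda position; onsets are limited to one consonant).

4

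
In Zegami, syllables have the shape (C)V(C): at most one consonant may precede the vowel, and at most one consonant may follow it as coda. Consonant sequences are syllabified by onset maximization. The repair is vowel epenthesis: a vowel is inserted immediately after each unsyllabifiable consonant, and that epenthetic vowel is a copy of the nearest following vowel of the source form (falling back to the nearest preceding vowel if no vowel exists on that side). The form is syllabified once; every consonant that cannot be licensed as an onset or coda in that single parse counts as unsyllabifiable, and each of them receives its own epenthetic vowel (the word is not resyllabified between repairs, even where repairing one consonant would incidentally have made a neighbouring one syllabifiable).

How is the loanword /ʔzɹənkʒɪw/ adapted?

Syllabifying with onset maximization leaves /ʔ/, /z/, /k/ stranded (at most one coda consonant is licensed; onsets are limited to one consonant).
Each unlicensed consonant becomes the onset of a new syllable: /ʔ/ → /ʔə/, /z/ → /zə/, /k/ → /kɪ/.

ʔəzəɹənkɪʒɪw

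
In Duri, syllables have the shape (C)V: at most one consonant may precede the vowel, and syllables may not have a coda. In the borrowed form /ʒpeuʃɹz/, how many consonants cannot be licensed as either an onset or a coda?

4

Under (C)V, the unsyllabifiable consonants are /ʒ/, /ʃ/, /ɹ/, /z/ (no codas are permitted; onsets are limited to one consonant).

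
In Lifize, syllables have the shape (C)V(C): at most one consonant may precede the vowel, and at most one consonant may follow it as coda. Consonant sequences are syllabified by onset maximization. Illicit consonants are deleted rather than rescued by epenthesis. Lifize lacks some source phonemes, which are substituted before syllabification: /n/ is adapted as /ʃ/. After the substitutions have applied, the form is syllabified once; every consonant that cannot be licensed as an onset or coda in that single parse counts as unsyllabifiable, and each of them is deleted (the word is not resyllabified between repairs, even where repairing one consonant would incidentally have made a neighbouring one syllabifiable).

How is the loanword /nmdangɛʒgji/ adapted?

Substitution: /n/ → /ʃ/, giving /ʃmdaʃgɛʒgji/.
Syllabifying with onset maximization leaves /ʃ/, /m/, /g/ stranded (at most one coda consonant is licensed; onsets are limited to one consonant).
Deleting the stranded consonants removes /ʃ/, /m/, /g/.

daʃgɛʒji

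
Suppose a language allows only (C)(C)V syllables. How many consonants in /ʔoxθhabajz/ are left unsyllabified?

The consonants /x/, /j/, /z/ cannot be parsed into a legal (C)(C)V syllable (no codas are permitted; onsets may contain at most 2 consonants).

3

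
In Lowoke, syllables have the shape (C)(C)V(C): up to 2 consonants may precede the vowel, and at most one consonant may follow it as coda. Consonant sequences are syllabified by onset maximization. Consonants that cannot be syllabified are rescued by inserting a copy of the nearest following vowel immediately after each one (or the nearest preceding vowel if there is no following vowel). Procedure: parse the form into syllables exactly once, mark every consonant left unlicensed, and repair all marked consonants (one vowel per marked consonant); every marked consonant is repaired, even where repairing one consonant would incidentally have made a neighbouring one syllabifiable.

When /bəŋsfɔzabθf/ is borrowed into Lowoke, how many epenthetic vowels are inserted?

2

The unsyllabifiable consonants are /θ/, /f/; each receives one epenthetic vowel.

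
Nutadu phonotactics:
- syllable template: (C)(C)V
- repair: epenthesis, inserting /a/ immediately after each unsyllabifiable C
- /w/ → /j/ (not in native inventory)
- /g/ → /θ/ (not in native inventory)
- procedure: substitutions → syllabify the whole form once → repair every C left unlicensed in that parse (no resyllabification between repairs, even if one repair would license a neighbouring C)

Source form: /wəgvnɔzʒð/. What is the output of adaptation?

jəθavnɔzaʒaða

Substitution: /w/ → /j/, /g/ → /θ/, giving /jəθvnɔzʒð/.
The consonants /θ/, /z/, /ʒ/, /ð/ cannot be parsed into a legal (C)(C)V syllable (no codas are permitted; onsets may contain at most 2 consonants).
Epenthesis after each stranded consonant: /θ/ → /θa/, /z/ → /za/, /ʒ/ → /ʒa/, /ð/ → /ða/.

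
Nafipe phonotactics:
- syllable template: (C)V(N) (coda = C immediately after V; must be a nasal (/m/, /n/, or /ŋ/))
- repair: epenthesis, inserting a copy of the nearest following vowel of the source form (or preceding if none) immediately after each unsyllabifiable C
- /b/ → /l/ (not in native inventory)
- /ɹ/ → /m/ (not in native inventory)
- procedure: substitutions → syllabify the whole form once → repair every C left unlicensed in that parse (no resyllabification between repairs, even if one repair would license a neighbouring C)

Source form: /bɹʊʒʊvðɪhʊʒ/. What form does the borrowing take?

lʊmʊʒʊvɪðɪhʊʒʊ

Substitution: /b/ → /l/, /ɹ/ → /m/, giving /lmʊʒʊvðɪhʊʒ/.
The consonants /l/, /v/, /ʒ/ cannot be parsed into a legal (C)V(N) syllable (only a nasal (/m/, /n/, or /ŋ/) is licensed in coda position; onsets are limited to one consonant).
Each unlicensed consonant becomes the onset of a new syllable: /l/ → /lʊ/, /v/ → /vɪ/, /ʒ/ → /ʒʊ/.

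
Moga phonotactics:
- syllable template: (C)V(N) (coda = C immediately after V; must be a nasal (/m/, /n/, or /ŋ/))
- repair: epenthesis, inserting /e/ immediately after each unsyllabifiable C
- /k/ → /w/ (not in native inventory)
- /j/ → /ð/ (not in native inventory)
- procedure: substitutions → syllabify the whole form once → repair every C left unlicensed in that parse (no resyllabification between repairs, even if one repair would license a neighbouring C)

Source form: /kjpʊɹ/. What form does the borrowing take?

Substitution: /k/ → /w/, /j/ → /ð/, giving /wðpʊɹ/.
The consonants /w/, /ð/, /ɹ/ cannot be parsed into a legal (C)V(N) syllable (only a nasal (/m/, /n/, or /ŋ/) is licensed in coda position; onsets are limited to one consonant).
Epenthesis after each stranded consonant: /w/ → /we/, /ð/ → /ðe/, /ɹ/ → /ɹe/.

weðepʊɹe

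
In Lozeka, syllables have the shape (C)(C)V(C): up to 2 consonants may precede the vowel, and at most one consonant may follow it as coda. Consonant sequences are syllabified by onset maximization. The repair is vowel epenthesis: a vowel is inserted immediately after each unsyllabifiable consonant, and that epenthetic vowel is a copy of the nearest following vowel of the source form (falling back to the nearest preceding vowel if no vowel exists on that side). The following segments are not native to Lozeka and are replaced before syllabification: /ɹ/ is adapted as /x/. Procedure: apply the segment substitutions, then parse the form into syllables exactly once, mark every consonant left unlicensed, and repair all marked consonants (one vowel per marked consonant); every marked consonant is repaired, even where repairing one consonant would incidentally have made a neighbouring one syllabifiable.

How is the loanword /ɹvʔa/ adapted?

xavʔa

Substitution: /ɹ/ → /x/, giving /xvʔa/.
The consonants /x/ cannot be parsed into a legal (C)(C)V(C) syllable (at most one coda consonant is licensed; onsets may contain at most 2 consonants).
Each unlicensed consonant becomes the onset of a new syllable: /x/ → /xa/.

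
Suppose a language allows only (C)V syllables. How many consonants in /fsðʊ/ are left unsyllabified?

The consonants /f/, /s/ cannot be parsed into a legal (C)V syllable (no codas are permitted; onsets are limited to one consonant).

2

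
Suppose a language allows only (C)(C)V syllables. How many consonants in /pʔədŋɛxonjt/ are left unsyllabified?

Syllabifying with onset maximization leaves /n/, /j/, /t/ stranded (no codas are permitted; onsets may contain at most 2 consonants).

3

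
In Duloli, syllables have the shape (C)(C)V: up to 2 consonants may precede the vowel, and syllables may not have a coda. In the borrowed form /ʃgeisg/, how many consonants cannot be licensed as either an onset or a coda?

2

The consonants /s/, /g/ cannot be parsed into a legal (C)(C)V syllable (no codas are permitted; onsets may contain at most 2 consonants).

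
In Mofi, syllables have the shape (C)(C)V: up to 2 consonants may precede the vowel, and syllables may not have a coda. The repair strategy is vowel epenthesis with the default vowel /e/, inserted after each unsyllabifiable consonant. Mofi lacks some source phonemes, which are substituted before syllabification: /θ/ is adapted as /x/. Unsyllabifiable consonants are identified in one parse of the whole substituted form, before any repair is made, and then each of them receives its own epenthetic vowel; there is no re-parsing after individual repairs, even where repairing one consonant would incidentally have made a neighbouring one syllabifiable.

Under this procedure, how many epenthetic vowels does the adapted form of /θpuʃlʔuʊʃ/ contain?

2

After substitution the input is /xpuʃlʔuʊʃ/.
The unsyllabifiable consonants are /ʃ/, /ʃ/; each receives one epenthetic vowel.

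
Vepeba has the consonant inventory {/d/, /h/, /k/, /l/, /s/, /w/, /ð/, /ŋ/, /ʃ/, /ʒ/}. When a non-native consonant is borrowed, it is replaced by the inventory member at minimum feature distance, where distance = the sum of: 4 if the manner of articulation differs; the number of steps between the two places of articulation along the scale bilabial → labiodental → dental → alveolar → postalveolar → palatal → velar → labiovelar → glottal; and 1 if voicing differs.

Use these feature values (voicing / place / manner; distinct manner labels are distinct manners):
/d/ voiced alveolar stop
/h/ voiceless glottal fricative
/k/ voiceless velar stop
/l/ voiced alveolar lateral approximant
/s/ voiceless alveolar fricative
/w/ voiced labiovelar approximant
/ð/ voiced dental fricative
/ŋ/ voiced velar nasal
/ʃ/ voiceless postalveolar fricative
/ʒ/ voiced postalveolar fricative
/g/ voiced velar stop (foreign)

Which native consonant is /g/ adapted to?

/k/ is closest: same manner (stop), place distance 0 (velar→velar), voicing differs (+1); total 1. Next closest is /d/ at distance 3.

k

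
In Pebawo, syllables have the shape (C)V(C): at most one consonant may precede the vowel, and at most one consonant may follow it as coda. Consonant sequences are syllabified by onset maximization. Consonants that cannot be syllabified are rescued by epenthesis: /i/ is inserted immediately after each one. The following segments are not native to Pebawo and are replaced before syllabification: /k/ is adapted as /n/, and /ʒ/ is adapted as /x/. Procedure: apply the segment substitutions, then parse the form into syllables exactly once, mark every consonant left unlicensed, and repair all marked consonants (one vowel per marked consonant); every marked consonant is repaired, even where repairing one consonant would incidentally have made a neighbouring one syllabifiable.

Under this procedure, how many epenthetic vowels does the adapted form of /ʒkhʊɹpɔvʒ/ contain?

After substitution the input is /xnhʊɹpɔvx/.
The unsyllabifiable consonants are /x/, /n/, /x/; each receives one epenthetic vowel.

3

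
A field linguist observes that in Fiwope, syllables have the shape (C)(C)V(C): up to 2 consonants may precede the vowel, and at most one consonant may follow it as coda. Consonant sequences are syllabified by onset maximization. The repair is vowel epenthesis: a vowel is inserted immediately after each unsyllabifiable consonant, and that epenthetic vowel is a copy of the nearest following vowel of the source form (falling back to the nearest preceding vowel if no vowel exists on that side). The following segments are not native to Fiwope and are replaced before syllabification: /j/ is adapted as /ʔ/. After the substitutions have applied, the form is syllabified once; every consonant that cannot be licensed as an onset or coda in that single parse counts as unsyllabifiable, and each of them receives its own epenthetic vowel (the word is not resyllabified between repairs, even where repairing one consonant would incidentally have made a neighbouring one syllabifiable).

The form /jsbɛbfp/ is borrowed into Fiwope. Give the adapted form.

ʔɛsbɛbfɛpɛ

Substitution: /j/ → /ʔ/, giving /ʔsbɛbfp/.
The consonants /ʔ/, /f/, /p/ cannot be parsed into a legal (C)(C)V(C) syllable (at most one coda consonant is licensed; onsets may contain at most 2 consonants).
Epenthesis after each stranded consonant: /ʔ/ → /ʔɛ/, /f/ → /fɛ/, /p/ → /pɛ/.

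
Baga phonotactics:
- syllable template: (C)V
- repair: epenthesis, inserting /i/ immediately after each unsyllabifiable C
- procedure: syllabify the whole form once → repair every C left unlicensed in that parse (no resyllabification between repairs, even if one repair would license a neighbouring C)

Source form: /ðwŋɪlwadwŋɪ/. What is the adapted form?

The consonants /ð/, /w/, /l/, /d/, /w/ cannot be parsed into a legal (C)V syllable (no codas are permitted; onsets are limited to one consonant).
Inserting the epenthetic vowel yields /ð/ → /ði/, /w/ → /wi/, /l/ → /li/, /d/ → /di/, /w/ → /wi/.

ðiwiŋɪliwadiwiŋɪ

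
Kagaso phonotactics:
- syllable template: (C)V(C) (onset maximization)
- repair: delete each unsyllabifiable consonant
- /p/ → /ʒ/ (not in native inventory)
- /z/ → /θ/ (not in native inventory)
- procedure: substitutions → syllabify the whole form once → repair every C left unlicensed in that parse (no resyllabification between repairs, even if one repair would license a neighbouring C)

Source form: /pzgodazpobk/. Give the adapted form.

godaθʒob

Substitution: /p/ → /ʒ/, /z/ → /θ/, giving /ʒθgodaθʒobk/.
Syllabifying with onset maximization leaves /ʒ/, /θ/, /k/ stranded (at most one coda consonant is licensed; onsets are limited to one consonant).
Deleting the stranded consonants removes /ʒ/, /θ/, /k/.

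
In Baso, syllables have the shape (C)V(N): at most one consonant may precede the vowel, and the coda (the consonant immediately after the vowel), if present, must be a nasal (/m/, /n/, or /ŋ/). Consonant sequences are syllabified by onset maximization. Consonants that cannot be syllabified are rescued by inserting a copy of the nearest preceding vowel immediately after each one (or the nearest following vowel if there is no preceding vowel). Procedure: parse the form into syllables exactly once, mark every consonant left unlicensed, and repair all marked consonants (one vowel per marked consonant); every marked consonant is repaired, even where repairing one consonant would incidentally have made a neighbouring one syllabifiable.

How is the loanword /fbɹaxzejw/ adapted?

Under (C)V(N), the unsyllabifiable consonants are /f/, /b/, /x/, /j/, /w/ (only a nasal (/m/, /n/, or /ŋ/) is licensed in coda position; onsets are limited to one consonant).
Each unlicensed consonant becomes the onset of a new syllable: /f/ → /fa/, /b/ → /ba/, /x/ → /xa/, /j/ → /je/, /w/ → /we/.

fabaɹaxazejewe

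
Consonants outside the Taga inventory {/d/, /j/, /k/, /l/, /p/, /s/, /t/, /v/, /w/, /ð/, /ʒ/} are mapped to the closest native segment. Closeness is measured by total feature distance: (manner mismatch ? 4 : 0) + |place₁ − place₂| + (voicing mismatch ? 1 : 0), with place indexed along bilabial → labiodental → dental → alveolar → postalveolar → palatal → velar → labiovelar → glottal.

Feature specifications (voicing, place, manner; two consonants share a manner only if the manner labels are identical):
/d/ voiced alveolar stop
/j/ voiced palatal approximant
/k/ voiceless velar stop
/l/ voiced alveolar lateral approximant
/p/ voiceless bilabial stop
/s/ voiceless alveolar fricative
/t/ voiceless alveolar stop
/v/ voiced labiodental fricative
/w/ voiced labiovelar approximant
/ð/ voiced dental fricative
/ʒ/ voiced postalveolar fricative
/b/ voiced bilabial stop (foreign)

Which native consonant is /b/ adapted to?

/p/ is closest: same manner (stop), place distance 0 (bilabial→bilabial), voicing differs (+1); total 1. Next closest is /d/ at distance 3.

p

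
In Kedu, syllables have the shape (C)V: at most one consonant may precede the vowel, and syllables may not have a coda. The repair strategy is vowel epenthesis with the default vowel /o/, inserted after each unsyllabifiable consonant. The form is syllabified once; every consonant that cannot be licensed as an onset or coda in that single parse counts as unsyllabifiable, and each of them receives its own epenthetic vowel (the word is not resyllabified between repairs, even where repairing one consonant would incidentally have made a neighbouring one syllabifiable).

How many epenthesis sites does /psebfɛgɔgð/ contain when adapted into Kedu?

The unsyllabifiable consonants are /p/, /b/, /g/, /ð/; each receives one epenthetic vowel.

4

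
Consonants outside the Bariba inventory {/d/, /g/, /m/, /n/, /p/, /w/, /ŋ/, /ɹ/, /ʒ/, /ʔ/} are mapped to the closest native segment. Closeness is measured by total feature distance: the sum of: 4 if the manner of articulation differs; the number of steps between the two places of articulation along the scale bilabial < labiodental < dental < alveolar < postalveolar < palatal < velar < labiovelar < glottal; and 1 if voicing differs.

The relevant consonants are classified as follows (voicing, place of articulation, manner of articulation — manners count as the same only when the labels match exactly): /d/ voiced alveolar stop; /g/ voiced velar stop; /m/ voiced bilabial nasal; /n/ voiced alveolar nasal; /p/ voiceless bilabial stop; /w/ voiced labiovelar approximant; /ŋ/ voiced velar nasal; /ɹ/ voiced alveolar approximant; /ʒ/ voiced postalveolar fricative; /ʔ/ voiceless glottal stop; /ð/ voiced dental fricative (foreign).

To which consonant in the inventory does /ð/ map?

/ʒ/ is closest: same manner (fricative), place distance 2 (dental→postalveolar), same voicing; total 2. Next closest is /d/ at distance 5.

ʒ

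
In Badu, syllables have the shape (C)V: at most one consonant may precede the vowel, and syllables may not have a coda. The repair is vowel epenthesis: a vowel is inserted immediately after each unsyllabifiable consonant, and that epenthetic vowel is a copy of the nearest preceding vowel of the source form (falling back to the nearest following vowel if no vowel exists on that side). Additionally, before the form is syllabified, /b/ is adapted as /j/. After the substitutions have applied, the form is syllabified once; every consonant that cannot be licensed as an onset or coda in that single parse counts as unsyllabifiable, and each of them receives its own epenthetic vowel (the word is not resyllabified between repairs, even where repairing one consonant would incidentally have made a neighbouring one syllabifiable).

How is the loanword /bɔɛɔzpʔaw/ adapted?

jɔɛɔzɔpɔʔawa

Substitution: /b/ → /j/, giving /jɔɛɔzpʔaw/.
Syllabifying with onset maximization leaves /z/, /p/, /w/ stranded (no codas are permitted; onsets are limited to one consonant).
Epenthesis after each stranded consonant: /z/ → /zɔ/, /p/ → /pɔ/, /w/ → /wa/.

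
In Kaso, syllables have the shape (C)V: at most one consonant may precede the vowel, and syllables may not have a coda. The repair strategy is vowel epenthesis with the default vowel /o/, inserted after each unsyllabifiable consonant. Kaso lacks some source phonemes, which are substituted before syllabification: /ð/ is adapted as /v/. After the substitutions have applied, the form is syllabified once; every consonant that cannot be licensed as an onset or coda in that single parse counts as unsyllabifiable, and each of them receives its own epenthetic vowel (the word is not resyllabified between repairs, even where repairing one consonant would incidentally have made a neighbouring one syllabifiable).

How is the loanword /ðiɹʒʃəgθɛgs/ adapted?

Substitution: /ð/ → /v/, giving /viɹʒʃəgθɛgs/.
Syllabifying with onset maximization leaves /ɹ/, /ʒ/, /g/, /g/, /s/ stranded (no codas are permitted; onsets are limited to one consonant).
Epenthesis after each stranded consonant: /ɹ/ → /ɹo/, /ʒ/ → /ʒo/, /g/ → /go/, /g/ → /go/, /s/ → /so/.

viɹoʒoʃəgoθɛgoso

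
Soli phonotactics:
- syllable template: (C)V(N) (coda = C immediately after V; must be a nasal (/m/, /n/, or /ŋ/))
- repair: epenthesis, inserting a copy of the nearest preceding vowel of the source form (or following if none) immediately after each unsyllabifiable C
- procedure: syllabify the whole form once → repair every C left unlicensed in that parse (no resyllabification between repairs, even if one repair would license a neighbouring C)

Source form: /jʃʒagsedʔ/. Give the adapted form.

jaʃaʒagasedeʔe

Under (C)V(N), the unsyllabifiable consonants are /j/, /ʃ/, /g/, /d/, /ʔ/ (only a nasal (/m/, /n/, or /ŋ/) is licensed in coda position; onsets are limited to one consonant).
Epenthesis after each stranded consonant: /j/ → /ja/, /ʃ/ → /ʃa/, /g/ → /ga/, /d/ → /de/, /ʔ/ → /ʔe/.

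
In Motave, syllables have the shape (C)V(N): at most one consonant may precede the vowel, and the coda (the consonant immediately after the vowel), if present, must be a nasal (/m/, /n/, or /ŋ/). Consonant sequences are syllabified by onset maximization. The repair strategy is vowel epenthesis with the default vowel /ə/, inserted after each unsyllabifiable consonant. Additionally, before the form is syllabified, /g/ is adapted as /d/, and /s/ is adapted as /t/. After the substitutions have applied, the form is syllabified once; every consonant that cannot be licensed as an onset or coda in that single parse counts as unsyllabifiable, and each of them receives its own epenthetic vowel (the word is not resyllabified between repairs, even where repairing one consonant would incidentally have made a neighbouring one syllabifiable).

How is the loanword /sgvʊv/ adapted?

Substitution: /s/ → /t/, /g/ → /d/, giving /tdvʊv/.
Under (C)V(N), the unsyllabifiable consonants are /t/, /d/, /v/ (only a nasal (/m/, /n/, or /ŋ/) is licensed in coda position; onsets are limited to one consonant).
Each unlicensed consonant becomes the onset of a new syllable: /t/ → /tə/, /d/ → /də/, /v/ → /və/.

tədəvʊvə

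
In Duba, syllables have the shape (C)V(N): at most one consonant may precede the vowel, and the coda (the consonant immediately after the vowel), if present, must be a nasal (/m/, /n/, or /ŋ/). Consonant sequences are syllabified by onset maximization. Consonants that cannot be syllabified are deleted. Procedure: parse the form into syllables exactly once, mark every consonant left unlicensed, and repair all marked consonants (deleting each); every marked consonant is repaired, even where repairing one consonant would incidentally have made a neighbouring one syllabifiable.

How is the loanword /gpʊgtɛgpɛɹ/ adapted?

pʊtɛpɛ

The consonants /g/, /g/, /g/, /ɹ/ cannot be parsed into a legal (C)V(N) syllable (only a nasal (/m/, /n/, or /ŋ/) is licensed in coda position; onsets are limited to one consonant).
Deleting the stranded consonants removes /g/, /g/, /g/, /ɹ/.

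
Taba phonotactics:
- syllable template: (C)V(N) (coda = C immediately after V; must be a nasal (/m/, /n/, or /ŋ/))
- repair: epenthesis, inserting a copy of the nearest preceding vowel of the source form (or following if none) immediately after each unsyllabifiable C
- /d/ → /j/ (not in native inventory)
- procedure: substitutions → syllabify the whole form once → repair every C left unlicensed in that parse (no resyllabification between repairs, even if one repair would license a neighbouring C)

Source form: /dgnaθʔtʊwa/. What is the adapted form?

Substitution: /d/ → /j/, giving /jgnaθʔtʊwa/.
Under (C)V(N), the unsyllabifiable consonants are /j/, /g/, /θ/, /ʔ/ (only a nasal (/m/, /n/, or /ŋ/) is licensed in coda position; onsets are limited to one consonant).
Each unlicensed consonant becomes the onset of a new syllable: /j/ → /ja/, /g/ → /ga/, /θ/ → /θa/, /ʔ/ → /ʔa/.

jaganaθaʔatʊwa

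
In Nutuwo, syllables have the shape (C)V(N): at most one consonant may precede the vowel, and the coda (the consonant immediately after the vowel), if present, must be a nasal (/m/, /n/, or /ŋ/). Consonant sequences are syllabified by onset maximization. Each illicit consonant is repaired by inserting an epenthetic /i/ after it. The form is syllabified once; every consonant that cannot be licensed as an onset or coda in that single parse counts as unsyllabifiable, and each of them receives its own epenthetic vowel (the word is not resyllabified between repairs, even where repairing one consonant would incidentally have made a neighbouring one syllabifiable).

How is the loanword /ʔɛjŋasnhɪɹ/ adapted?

ʔɛjiŋasinihɪɹi

The consonants /j/, /s/, /n/, /ɹ/ cannot be parsed into a legal (C)V(N) syllable (only a nasal (/m/, /n/, or /ŋ/) is licensed in coda position; onsets are limited to one consonant).
Epenthesis after each stranded consonant: /j/ → /ji/, /s/ → /si/, /n/ → /ni/, /ɹ/ → /ɹi/.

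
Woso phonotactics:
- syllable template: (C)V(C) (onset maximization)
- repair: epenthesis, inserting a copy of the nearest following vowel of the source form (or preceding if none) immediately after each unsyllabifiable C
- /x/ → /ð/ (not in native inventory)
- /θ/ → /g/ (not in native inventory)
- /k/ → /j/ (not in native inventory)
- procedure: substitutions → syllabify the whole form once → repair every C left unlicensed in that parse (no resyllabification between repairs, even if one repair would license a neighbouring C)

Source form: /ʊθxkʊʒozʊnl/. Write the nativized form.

Substitution: /θ/ → /g/, /x/ → /ð/, /k/ → /j/, giving /ʊgðjʊʒozʊnl/.
Syllabifying with onset maximization leaves /ð/, /l/ stranded (at most one coda consonant is licensed; onsets are limited to one consonant).
Inserting the epenthetic vowel yields /ð/ → /ðʊ/, /l/ → /lʊ/.

ʊgðʊjʊʒozʊnlʊ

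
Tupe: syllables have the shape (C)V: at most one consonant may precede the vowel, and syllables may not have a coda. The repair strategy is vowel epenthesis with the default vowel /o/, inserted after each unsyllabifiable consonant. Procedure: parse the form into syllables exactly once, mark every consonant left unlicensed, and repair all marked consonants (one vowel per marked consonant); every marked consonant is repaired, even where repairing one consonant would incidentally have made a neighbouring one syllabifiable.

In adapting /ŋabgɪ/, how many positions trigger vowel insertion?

The unsyllabifiable consonants are /b/; each receives one epenthetic vowel.

1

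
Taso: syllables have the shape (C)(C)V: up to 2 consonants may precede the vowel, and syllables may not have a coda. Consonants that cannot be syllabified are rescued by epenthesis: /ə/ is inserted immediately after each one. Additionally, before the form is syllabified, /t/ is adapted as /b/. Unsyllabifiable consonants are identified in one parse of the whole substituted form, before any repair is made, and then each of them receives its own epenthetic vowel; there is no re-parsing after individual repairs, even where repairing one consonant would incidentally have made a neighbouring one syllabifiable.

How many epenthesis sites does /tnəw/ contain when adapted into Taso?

1

After substitution the input is /bnəw/.
The unsyllabifiable consonants are /w/; each receives one epenthetic vowel.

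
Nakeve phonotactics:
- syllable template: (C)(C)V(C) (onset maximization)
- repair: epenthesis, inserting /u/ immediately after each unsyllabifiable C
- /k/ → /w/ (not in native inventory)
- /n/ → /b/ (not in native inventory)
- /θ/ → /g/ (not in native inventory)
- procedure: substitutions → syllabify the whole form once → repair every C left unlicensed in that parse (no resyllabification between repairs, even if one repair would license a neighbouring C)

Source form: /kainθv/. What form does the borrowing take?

waibguvu

Substitution: /k/ → /w/, /n/ → /b/, /θ/ → /g/, giving /waibgv/.
Syllabifying with onset maximization leaves /g/, /v/ stranded (at most one coda consonant is licensed; onsets may contain at most 2 consonants).
Each unlicensed consonant becomes the onset of a new syllable: /g/ → /gu/, /v/ → /vu/.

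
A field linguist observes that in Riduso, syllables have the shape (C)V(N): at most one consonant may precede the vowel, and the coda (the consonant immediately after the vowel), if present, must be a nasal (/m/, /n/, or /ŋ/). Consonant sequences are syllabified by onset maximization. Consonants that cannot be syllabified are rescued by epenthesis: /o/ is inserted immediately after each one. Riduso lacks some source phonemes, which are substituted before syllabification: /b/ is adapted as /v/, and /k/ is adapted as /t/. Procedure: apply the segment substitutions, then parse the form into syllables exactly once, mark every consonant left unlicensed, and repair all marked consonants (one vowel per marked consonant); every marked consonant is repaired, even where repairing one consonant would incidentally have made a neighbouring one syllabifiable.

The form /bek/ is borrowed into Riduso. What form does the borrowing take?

veto

Substitution: /b/ → /v/, /k/ → /t/, giving /vet/.
The consonants /t/ cannot be parsed into a legal (C)V(N) syllable (only a nasal (/m/, /n/, or /ŋ/) is licensed in coda position; onsets are limited to one consonant).
Inserting the epenthetic vowel yields /t/ → /to/.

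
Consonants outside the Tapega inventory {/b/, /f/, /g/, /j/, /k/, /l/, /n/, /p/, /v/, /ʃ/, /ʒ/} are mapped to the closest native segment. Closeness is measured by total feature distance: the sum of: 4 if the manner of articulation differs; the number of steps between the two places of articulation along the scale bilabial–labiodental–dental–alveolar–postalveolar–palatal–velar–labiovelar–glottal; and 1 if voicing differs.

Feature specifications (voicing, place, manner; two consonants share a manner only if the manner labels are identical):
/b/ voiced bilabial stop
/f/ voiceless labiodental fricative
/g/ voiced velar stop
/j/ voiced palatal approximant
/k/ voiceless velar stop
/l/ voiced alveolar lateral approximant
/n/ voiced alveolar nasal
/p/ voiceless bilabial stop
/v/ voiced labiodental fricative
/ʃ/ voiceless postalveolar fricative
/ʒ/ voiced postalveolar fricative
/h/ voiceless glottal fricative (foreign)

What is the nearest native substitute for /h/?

/ʃ/ is closest: same manner (fricative), place distance 4 (glottal→postalveolar), same voicing; total 4. Next closest is /ʒ/ at distance 5.

ʃ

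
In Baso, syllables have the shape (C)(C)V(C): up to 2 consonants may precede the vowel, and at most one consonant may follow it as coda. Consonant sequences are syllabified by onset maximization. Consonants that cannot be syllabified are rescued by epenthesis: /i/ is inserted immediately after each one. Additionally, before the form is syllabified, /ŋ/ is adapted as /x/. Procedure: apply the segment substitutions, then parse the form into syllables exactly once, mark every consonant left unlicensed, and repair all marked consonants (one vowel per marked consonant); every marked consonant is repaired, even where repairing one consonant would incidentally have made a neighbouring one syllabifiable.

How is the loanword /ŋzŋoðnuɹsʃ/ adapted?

Substitution: /ŋ/ → /x/, giving /xzxoðnuɹsʃ/.
Under (C)(C)V(C), the unsyllabifiable consonants are /x/, /s/, /ʃ/ (at most one coda consonant is licensed; onsets may contain at most 2 consonants).
Inserting the epenthetic vowel yields /x/ → /xi/, /s/ → /si/, /ʃ/ → /ʃi/.

xizxoðnuɹsiʃi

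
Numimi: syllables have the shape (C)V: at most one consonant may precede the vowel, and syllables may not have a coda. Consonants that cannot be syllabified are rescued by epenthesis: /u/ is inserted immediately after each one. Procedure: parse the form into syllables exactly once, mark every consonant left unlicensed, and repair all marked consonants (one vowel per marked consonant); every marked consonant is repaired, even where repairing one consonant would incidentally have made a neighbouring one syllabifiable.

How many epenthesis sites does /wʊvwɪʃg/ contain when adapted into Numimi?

The unsyllabifiable consonants are /v/, /ʃ/, /g/; each receives one epenthetic vowel.

3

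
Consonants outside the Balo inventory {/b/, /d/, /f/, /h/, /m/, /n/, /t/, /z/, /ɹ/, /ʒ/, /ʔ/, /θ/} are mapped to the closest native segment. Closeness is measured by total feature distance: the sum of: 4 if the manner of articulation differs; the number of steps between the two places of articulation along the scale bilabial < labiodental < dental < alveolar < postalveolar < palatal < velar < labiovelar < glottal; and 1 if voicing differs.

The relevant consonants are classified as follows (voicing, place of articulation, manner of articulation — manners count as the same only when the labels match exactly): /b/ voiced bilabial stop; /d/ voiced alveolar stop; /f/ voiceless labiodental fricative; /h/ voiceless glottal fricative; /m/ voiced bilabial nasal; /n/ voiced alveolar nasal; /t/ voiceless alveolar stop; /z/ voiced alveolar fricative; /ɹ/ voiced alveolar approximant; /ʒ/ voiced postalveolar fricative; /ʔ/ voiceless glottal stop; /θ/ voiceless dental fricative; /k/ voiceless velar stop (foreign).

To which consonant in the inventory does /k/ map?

/ʔ/ is closest: same manner (stop), place distance 2 (velar→glottal), same voicing; total 2. Next closest is /t/ at distance 3.

ʔ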